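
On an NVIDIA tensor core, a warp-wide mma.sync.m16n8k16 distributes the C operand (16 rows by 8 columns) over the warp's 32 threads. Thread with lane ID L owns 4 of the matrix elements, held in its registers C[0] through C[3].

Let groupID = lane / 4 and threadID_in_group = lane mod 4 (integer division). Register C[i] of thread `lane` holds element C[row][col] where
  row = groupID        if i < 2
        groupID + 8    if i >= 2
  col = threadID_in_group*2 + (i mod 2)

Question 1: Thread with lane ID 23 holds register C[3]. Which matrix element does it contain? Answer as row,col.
lane 23->23/4=5, 23 mod 4=3
i=3  r:5+8->13  c:2·3+1->7

13,7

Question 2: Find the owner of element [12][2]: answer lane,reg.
r=12→G=4,rhi=1  c=2→T=1,p=0
L=4*4+1=17  i=1*2+0=2

17,2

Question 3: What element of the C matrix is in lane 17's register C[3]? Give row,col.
lane 17→17/4=4, 17 mod 4=1
i=3  r:4+8→12  c:2·1+1→3

12,3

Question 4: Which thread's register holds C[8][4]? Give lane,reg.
2,2

r=8⇒gr=0,Rb=1  c=4⇒th=2,odd=0
L=0*4+2=2  i=1*2+0=2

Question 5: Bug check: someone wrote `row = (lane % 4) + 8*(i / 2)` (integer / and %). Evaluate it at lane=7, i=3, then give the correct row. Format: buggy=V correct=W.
`(lane % 4) + 8*(i / 2)`[7,3]=>11
lane 7: grp=1 (7/4), tig=3 (7%4)
i=3: r=1+8=9, c=3*2+1=7
row: 11 vs 9

buggy=11 correct=9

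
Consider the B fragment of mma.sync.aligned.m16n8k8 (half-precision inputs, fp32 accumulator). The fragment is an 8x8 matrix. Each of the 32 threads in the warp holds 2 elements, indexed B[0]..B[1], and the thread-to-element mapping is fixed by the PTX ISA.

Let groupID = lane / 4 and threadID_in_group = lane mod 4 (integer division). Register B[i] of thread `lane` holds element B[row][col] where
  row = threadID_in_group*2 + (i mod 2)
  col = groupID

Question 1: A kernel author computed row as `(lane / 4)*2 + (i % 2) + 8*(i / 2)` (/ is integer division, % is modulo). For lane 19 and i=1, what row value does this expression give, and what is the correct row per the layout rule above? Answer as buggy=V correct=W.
`(lane / 4)*2 + (i % 2) + 8*(i / 2)`[19,1]->9
lane 19: gid=4 (19/4), tid=3 (19%4)
i=1: r=3*2+1=7, c=gid=4
row: 9 vs 7

buggy=9 correct=7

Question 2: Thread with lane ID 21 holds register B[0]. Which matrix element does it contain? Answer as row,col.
2,5

21: gr=5,th=1
[0] (1*2+0,5) = (2,5)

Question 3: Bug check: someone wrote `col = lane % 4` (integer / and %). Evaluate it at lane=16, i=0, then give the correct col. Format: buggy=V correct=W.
`lane % 4`[16,0]->0
lane 16->16/4=4, 16 mod 4=0
i=0  r:2·0+0->0  c:4
col: 0 vs 4

buggy=0 correct=4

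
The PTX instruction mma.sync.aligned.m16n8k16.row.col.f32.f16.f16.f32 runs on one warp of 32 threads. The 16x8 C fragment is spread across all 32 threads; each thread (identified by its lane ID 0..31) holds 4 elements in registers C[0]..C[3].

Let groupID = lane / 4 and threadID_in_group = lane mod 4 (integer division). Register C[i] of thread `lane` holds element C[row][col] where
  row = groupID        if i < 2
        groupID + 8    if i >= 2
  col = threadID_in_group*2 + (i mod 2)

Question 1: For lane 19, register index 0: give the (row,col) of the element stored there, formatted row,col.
L=19=>grp=19>>2=4, tig=19&3=3
[0]=>row 4+0=4  col 3·2+0=6

4,6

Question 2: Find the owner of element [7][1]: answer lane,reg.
r:7=>grp=7,rB=0  c:1=>tig=0,lo=1
L=7*4+0=28  i=0*2+1=1

28,1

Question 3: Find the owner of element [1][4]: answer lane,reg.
r:1=>grp=1,rB=0  c:4=>tig=2,lo=0
L=1*4+2=6  i=0*2+0=0

6,0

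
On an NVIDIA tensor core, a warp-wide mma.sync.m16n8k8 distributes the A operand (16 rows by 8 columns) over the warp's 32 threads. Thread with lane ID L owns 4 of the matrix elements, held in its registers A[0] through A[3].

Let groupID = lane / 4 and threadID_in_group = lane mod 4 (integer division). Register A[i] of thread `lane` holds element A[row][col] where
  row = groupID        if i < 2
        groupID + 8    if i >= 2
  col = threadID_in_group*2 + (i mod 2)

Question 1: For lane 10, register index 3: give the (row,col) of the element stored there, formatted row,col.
lane 10: G=2 (10/4), T=2 (10%4)
i=3: r=2+8=10, c=2*2+1=5

10,5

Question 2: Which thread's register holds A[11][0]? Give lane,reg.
r: 11->gid=3,r8=1  c: 0->tid=0,i&1=0
L=3*4+0=12  i=1*2+0=2

12,2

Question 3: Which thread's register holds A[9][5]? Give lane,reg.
r=9->g=1,rb=1  c=5->t=2,b0=1
L=1*4+2=6  i=1*2+1=3

6,3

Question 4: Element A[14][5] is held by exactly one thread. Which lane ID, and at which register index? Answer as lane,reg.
r=14⇒gr=6,Rb=1  c=5⇒th=2,odd=1
L=6*4+2=26  i=1*2+1=3

26,3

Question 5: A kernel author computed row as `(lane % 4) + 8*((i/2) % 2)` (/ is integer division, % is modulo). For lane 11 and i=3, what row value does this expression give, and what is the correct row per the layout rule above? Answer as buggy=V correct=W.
`(lane % 4) + 8*((i/2) % 2)`[11,3]→11
L=11→G=11>>2=2, T=11&3=3
[3]→row 2+8=10  col 3·2+1=7
row: 11 vs 10

buggy=11 correct=10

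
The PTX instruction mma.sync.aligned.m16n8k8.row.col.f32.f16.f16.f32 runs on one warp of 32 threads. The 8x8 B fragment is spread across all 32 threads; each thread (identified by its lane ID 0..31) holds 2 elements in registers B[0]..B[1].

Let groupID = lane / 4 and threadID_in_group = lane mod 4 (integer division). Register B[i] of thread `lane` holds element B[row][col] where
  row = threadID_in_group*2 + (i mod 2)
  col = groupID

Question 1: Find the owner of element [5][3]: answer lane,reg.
c:3=>grp=3  r:5=>tig=2,lo=1
L=3*4+2=14  i=1=1

14,1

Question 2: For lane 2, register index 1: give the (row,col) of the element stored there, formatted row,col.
5,0

lane 2⇒2/4=0, 2 mod 4=2
i=1  r:2·2+1⇒5  c:0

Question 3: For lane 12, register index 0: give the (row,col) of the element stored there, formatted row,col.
0,3

lane 12: g=3 (12/4), t=0 (12%4)
i=0: r=0*2+0=0, c=g=3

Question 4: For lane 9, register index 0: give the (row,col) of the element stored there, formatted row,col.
2,2

L=9=>grp=9>>2=2, tig=9&3=1
[0]=>row 1·2+0=2  col grp=2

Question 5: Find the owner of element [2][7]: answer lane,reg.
29,0

c=7→G=7  r=2→T=1,p=0
L=7*4+1=29  i=0=0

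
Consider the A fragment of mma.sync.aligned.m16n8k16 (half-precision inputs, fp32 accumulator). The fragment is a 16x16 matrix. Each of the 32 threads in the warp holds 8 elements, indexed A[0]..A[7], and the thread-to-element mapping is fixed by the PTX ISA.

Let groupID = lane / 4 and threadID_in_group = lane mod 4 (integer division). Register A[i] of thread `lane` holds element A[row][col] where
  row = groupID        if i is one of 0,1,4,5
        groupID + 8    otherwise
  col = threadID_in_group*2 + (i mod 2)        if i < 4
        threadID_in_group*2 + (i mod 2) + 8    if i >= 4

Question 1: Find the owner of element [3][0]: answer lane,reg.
r=3→G=3,rhi=0  c=0→chi=0,T=0,p=0
L=3*4+0=12  i=0*4+0*2+0=0

12,0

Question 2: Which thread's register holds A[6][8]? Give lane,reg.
24,4

r:6=>grp=6,rB=0  c:8=>cB=1,tig=0,lo=0
L=6*4+0=24  i=1*4+0*2+0=4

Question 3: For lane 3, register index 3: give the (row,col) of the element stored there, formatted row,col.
8,7

L=3⇒gr=3>>2=0, th=3&3=3
[3]⇒row 0+8=8  col 3·2+1+0=7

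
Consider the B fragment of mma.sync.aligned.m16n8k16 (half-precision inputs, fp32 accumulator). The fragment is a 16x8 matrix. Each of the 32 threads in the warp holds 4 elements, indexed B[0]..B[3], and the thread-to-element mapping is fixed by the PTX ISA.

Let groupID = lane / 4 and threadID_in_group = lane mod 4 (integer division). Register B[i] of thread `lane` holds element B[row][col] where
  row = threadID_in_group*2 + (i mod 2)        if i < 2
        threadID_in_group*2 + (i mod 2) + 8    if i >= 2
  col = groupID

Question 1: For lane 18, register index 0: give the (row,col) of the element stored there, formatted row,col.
4,4

lane 18→18/4=4, 18 mod 4=2
i=0  r:2·2+0+0→4  c:4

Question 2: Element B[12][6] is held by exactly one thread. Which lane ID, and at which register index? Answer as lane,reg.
26,2

c:6=>grp=6  r:12=>rB=1,tig=2,lo=0
L=6*4+2=26  i=1*2+0=2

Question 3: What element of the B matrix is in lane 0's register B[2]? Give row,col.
8,0

lane 0⇒0/4=0, 0 mod 4=0
i=2  r:2·0+0+8⇒8  c:0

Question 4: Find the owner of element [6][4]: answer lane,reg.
19,0

c: 4->gid=4  r: 6->r8=0,tid=3,i&1=0
L=4*4+3=19  i=0*2+0=0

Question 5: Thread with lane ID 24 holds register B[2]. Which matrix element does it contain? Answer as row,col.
24: gr=6,th=0
[2] (0*2+0+8,6) = (8,6)

8,6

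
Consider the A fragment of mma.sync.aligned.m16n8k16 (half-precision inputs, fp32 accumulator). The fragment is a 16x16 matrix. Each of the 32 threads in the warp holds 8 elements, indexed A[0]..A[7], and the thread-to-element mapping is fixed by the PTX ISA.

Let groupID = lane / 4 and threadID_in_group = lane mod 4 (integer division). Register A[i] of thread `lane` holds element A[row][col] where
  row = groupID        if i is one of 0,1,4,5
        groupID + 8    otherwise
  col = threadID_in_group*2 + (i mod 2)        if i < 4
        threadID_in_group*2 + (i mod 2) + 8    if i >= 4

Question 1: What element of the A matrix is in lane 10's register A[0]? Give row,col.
2,4

10: gr=2,th=2
[0] (2+0,2*2+0+0) = (2,4)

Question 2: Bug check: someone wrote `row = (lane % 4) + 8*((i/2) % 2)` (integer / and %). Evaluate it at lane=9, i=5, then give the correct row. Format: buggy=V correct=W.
`(lane % 4) + 8*((i/2) % 2)`[9,5]=>1
lane 9=>9/4=2, 9 mod 4=1
i=5  r:2+0=>2  c:2·1+1+8=>11
row: 1 vs 2

buggy=1 correct=2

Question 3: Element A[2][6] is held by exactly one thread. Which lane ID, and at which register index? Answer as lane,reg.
r=2⇒gr=2,Rb=0  c=6⇒Cb=0,th=3,odd=0
L=2*4+3=11  i=0*4+0*2+0=0

11,0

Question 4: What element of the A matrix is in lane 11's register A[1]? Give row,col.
2,7

11: grp=2,tig=3
[1] (2+0,3*2+1+0) = (2,7)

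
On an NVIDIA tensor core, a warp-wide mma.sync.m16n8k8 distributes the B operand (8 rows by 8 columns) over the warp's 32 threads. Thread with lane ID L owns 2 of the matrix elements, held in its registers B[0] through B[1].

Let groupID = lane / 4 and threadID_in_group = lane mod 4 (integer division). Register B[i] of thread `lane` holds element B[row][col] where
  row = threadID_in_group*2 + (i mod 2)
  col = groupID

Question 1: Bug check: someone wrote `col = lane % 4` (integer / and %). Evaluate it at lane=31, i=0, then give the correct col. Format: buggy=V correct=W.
`lane % 4`[31,0]->3
lane 31: g=7 (31/4), t=3 (31%4)
i=0: r=3*2+0=6, c=g=7
col: 3 vs 7

buggy=3 correct=7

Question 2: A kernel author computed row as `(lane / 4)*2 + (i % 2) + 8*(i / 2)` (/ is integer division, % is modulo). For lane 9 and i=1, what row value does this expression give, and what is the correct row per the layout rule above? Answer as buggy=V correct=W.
buggy=5 correct=3

`(lane / 4)*2 + (i % 2) + 8*(i / 2)`[9,1]=>5
L=9=>grp=9>>2=2, tig=9&3=1
[1]=>row 1·2+1=3  col grp=2
row: 5 vs 3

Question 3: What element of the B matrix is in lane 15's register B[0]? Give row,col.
lane 15: gid=3 (15/4), tid=3 (15%4)
i=0: r=3*2+0=6, c=gid=3

6,3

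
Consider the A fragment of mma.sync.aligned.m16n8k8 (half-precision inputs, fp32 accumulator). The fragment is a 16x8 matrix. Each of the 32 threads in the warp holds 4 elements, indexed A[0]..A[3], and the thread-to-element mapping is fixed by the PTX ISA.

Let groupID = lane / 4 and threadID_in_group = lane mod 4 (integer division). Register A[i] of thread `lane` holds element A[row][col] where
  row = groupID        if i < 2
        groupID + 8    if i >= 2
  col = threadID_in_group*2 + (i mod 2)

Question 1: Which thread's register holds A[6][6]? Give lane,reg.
r=6->g=6,rb=0  c=6->t=3,b0=0
L=6*4+3=27  i=0*2+0=0

27,0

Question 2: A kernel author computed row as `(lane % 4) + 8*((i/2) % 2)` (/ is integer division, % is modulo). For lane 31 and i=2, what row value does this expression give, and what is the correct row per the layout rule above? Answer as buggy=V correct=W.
`(lane % 4) + 8*((i/2) % 2)`[31,2]->11
31: gid=7,tid=3
[2] (7+8,3*2+0) = (15,6)
row: 11 vs 15

buggy=11 correct=15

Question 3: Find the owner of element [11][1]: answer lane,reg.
12,3

r: 11->gid=3,r8=1  c: 1->tid=0,i&1=1
L=3*4+0=12  i=1*2+1=3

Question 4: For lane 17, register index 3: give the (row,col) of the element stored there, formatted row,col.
12,3

L=17=>grp=17>>2=4, tig=17&3=1
[3]=>row 4+8=12  col 1·2+1=3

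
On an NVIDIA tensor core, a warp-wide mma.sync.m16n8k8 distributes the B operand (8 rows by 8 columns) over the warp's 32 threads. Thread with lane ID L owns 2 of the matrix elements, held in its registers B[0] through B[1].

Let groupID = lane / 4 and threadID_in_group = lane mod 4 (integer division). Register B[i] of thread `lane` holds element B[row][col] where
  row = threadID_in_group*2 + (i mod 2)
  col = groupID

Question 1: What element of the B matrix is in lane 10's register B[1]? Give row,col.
lane 10: grp=2 (10/4), tig=2 (10%4)
i=1: r=2*2+1=5, c=grp=2

5,2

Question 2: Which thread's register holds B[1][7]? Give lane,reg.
c=7⇒gr=7  r=1⇒th=0,odd=1
L=7*4+0=28  i=1=1

28,1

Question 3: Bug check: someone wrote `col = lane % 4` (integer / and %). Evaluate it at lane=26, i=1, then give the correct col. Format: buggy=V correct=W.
buggy=2 correct=6

`lane % 4`[26,1]⇒2
lane 26⇒26/4=6, 26 mod 4=2
i=1  r:2·2+1⇒5  c:6
col: 2 vs 6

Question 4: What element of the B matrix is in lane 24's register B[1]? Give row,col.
1,6

L=24->gid=24>>2=6, tid=24&3=0
[1]->row 0·2+1=1  col gid=6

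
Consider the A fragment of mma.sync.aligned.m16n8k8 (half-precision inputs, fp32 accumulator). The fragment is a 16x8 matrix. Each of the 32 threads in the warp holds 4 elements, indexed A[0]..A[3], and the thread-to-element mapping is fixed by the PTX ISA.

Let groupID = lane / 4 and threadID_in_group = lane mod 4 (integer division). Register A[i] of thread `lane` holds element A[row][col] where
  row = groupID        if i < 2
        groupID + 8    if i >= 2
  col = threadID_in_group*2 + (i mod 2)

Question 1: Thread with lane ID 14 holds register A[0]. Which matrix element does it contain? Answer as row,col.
14: gr=3,th=2
[0] (3+0,2*2+0) = (3,4)

3,4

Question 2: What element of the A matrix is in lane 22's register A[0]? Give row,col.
5,4

22: grp=5,tig=2
[0] (5+0,2*2+0) = (5,4)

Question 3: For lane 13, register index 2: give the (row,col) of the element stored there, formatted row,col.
lane 13⇒13/4=3, 13 mod 4=1
i=2  r:3+8⇒11  c:2·1+0⇒2

11,2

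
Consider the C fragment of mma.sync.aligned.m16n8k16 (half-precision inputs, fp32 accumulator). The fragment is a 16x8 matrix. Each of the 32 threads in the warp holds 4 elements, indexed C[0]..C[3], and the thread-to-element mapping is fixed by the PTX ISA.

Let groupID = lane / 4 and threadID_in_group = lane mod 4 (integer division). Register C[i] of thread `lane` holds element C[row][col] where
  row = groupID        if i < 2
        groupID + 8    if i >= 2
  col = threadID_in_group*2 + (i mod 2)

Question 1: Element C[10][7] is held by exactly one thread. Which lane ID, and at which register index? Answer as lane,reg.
r=10->g=2,rb=1  c=7->t=3,b0=1
L=2*4+3=11  i=1*2+1=3

11,3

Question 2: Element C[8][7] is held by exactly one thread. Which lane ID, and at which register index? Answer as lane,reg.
3,3

r=8→G=0,rhi=1  c=7→T=3,p=1
L=0*4+3=3  i=1*2+1=3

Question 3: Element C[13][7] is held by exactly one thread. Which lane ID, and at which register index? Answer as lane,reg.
23,3

r=13⇒gr=5,Rb=1  c=7⇒th=3,odd=1
L=5*4+3=23  i=1*2+1=3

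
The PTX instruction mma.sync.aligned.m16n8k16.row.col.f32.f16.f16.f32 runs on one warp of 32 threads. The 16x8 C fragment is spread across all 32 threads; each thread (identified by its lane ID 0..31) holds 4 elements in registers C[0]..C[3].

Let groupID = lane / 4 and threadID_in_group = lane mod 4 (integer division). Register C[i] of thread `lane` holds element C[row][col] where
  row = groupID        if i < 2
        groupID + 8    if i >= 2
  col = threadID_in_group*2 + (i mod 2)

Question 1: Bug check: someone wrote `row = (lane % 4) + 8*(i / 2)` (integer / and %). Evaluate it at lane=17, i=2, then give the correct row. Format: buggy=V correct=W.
`(lane % 4) + 8*(i / 2)`[17,2]⇒9
lane 17: gr=4 (17/4), th=1 (17%4)
i=2: r=4+8=12, c=1*2+0=2
row: 9 vs 12

buggy=9 correct=12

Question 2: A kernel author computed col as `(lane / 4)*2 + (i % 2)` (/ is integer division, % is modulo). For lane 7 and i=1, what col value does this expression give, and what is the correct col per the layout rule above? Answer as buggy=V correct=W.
buggy=3 correct=7

`(lane / 4)*2 + (i % 2)`[7,1]⇒3
7: gr=1,th=3
[1] (1+0,3*2+1) = (1,7)
col: 3 vs 7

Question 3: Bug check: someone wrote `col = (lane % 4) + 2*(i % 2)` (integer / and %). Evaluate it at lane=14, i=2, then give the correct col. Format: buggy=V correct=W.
`(lane % 4) + 2*(i % 2)`[14,2]→2
L=14→G=14>>2=3, T=14&3=2
[2]→row 3+8=11  col 2·2+0=4
col: 2 vs 4

buggy=2 correct=4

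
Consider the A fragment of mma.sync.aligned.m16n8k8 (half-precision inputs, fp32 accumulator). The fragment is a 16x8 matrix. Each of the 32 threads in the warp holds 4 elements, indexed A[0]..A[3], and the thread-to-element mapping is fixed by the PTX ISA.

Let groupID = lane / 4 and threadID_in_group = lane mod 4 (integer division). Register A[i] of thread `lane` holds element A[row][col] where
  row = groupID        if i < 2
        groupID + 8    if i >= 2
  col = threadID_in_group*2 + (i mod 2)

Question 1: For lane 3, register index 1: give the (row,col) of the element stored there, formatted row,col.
0,7

lane 3→3/4=0, 3 mod 4=3
i=1  r:0+0→0  c:2·3+1→7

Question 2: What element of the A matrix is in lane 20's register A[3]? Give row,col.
20: gid=5,tid=0
[3] (5+8,0*2+1) = (13,1)

13,1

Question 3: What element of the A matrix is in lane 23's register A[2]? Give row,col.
lane 23->23/4=5, 23 mod 4=3
i=2  r:5+8->13  c:2·3+0->6

13,6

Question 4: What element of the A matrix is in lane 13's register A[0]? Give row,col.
3,2

13: g=3,t=1
[0] (3+0,1*2+0) = (3,2)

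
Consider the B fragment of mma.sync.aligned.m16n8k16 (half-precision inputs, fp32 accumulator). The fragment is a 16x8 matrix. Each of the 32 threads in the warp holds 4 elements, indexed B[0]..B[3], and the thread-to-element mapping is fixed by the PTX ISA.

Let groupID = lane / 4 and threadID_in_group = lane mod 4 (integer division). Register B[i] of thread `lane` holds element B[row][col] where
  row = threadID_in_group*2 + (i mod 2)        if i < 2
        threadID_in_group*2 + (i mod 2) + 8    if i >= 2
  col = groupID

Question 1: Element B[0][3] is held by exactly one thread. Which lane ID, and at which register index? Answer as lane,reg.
12,0

c=3→G=3  r=0→rhi=0,T=0,p=0
L=3*4+0=12  i=0*2+0=0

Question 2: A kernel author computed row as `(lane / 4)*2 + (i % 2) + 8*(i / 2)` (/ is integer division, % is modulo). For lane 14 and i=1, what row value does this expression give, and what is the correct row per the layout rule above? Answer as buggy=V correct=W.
buggy=7 correct=5

`(lane / 4)*2 + (i % 2) + 8*(i / 2)`[14,1]→7
L=14→G=14>>2=3, T=14&3=2
[1]→row 2·2+1+0=5  col G=3
row: 7 vs 5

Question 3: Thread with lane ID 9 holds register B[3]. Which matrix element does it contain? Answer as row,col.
9: g=2,t=1
[3] (1*2+1+8,2) = (11,2)

11,2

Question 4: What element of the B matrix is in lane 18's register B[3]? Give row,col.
13,4

lane 18: gr=4 (18/4), th=2 (18%4)
i=3: r=2*2+1+8=13, c=gr=4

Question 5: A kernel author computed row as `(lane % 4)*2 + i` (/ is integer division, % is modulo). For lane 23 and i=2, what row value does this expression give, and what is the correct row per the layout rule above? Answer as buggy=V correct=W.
`(lane % 4)*2 + i`[23,2]→8
L=23→G=23>>2=5, T=23&3=3
[2]→row 3·2+0+8=14  col G=5
row: 8 vs 14

buggy=8 correct=14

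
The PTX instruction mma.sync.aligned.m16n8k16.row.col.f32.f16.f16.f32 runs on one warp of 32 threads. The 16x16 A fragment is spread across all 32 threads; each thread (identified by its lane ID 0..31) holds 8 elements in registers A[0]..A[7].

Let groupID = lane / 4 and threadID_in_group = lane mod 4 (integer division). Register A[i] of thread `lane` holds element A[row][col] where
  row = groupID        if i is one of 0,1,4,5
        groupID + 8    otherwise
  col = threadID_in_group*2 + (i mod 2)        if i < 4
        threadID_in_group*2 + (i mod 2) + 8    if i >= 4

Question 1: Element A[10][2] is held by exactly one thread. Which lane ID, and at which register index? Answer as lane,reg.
r: 10->gid=2,r8=1  c: 2->c8=0,tid=1,i&1=0
L=2*4+1=9  i=0*4+1*2+0=2

9,2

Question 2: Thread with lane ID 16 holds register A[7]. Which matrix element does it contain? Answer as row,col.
lane 16: g=4 (16/4), t=0 (16%4)
i=7: r=4+8=12, c=0*2+1+8=9

12,9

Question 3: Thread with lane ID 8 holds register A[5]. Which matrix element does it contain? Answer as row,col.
L=8->gid=8>>2=2, tid=8&3=0
[5]->row 2+0=2  col 0·2+1+8=9

2,9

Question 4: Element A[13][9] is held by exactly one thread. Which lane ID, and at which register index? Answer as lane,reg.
20,7

r=13→G=5,rhi=1  c=9→chi=1,T=0,p=1
L=5*4+0=20  i=1*4+1*2+1=7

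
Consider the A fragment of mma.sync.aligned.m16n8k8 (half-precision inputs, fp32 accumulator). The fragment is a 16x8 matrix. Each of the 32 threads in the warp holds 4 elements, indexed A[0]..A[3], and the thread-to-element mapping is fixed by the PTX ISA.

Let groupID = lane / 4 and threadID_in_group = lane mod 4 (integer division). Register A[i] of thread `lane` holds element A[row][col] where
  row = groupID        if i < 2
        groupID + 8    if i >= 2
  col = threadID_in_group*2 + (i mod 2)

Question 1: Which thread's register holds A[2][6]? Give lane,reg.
r:2=>grp=2,rB=0  c:6=>tig=3,lo=0
L=2*4+3=11  i=0*2+0=0

11,0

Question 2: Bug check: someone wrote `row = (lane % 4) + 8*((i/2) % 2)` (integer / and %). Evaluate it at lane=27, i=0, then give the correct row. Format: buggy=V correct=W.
buggy=3 correct=6

`(lane % 4) + 8*((i/2) % 2)`[27,0]->3
L=27->gid=27>>2=6, tid=27&3=3
[0]->row 6+0=6  col 3·2+0=6
row: 3 vs 6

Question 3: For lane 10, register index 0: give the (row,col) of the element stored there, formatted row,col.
10: grp=2,tig=2
[0] (2+0,2*2+0) = (2,4)

2,4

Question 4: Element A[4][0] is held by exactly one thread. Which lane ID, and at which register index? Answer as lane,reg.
r=4⇒gr=4,Rb=0  c=0⇒th=0,odd=0
L=4*4+0=16  i=0*2+0=0

16,0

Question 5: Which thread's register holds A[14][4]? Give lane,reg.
r: 14->gid=6,r8=1  c: 4->tid=2,i&1=0
L=6*4+2=26  i=1*2+0=2

26,2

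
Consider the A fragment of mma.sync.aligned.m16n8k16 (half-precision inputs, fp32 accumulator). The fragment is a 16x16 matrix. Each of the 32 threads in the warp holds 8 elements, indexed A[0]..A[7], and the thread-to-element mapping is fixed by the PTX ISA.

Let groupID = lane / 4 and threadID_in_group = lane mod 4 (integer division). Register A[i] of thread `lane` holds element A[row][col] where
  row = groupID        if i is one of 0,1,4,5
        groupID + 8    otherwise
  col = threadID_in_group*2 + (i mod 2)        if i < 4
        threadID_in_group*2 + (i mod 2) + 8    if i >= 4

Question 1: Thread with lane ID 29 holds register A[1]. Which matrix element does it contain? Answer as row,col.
7,3

lane 29: g=7 (29/4), t=1 (29%4)
i=1: r=7+0=7, c=1*2+1+0=3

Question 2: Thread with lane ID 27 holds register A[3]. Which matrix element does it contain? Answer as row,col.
14,7

lane 27=>27/4=6, 27 mod 4=3
i=3  r:6+8=>14  c:2·3+1+0=>7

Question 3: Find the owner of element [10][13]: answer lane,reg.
10,7

r:10=>grp=2,rB=1  c:13=>cB=1,tig=2,lo=1
L=2*4+2=10  i=1*4+1*2+1=7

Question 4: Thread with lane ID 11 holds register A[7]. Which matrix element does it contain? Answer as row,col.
10,15

lane 11: gr=2 (11/4), th=3 (11%4)
i=7: r=2+8=10, c=3*2+1+8=15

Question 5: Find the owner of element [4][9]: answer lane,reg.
r=4→G=4,rhi=0  c=9→chi=1,T=0,p=1
L=4*4+0=16  i=1*4+0*2+1=5

16,5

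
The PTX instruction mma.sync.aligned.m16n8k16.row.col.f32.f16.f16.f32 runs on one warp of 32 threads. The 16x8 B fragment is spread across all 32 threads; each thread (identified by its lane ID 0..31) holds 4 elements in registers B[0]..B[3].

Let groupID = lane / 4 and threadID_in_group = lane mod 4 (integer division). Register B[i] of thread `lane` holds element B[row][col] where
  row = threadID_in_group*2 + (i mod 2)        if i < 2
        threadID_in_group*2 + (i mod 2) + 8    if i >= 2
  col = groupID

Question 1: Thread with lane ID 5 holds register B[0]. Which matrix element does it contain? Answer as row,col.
lane 5->5/4=1, 5 mod 4=1
i=0  r:2·1+0+0->2  c:1

2,1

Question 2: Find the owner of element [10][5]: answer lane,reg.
21,2

c=5→G=5  r=10→rhi=1,T=1,p=0
L=5*4+1=21  i=1*2+0=2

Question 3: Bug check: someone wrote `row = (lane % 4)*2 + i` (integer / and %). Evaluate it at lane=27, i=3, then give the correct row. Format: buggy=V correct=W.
`(lane % 4)*2 + i`[27,3]->9
lane 27: g=6 (27/4), t=3 (27%4)
i=3: r=3*2+1+8=15, c=g=6
row: 9 vs 15

buggy=9 correct=15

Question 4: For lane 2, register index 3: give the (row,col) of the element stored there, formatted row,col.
13,0

lane 2->2/4=0, 2 mod 4=2
i=3  r:2·2+1+8->13  c:0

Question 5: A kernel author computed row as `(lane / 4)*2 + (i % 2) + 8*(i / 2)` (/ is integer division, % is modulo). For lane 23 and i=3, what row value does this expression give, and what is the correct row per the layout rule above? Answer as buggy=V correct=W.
buggy=19 correct=15

`(lane / 4)*2 + (i % 2) + 8*(i / 2)`[23,3]->19
lane 23->23/4=5, 23 mod 4=3
i=3  r:2·3+1+8->15  c:5
row: 19 vs 15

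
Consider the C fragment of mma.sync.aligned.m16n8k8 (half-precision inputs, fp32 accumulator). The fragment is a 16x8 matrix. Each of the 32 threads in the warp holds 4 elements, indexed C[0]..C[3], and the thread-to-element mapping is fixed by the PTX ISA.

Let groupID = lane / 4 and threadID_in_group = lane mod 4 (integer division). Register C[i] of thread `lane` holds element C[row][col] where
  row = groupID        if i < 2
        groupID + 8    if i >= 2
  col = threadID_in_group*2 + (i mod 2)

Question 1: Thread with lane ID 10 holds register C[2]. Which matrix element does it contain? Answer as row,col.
lane 10=>10/4=2, 10 mod 4=2
i=2  r:2+8=>10  c:2·2+0=>4

10,4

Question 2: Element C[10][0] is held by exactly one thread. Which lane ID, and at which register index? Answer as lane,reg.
8,2

r:10=>grp=2,rB=1  c:0=>tig=0,lo=0
L=2*4+0=8  i=1*2+0=2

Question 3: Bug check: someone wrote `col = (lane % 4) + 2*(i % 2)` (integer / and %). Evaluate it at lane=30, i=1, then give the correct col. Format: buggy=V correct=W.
`(lane % 4) + 2*(i % 2)`[30,1]→4
lane 30→30/4=7, 30 mod 4=2
i=1  r:7+0→7  c:2·2+1→5
col: 4 vs 5

buggy=4 correct=5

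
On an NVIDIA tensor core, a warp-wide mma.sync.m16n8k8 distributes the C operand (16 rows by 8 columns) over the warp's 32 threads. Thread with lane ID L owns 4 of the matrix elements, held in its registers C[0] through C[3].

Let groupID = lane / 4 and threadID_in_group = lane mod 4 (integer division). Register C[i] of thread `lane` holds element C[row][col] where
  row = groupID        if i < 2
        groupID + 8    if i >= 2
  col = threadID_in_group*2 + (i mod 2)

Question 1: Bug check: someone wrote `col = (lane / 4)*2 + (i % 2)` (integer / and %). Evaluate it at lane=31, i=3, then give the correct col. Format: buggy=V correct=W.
buggy=15 correct=7

`(lane / 4)*2 + (i % 2)`[31,3]->15
lane 31->31/4=7, 31 mod 4=3
i=3  r:7+8->15  c:2·3+1->7
col: 15 vs 7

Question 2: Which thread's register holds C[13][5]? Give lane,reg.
r:13=>grp=5,rB=1  c:5=>tig=2,lo=1
L=5*4+2=22  i=1*2+1=3

22,3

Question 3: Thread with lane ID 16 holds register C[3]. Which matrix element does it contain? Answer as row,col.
12,1

lane 16: gr=4 (16/4), th=0 (16%4)
i=3: r=4+8=12, c=0*2+1=1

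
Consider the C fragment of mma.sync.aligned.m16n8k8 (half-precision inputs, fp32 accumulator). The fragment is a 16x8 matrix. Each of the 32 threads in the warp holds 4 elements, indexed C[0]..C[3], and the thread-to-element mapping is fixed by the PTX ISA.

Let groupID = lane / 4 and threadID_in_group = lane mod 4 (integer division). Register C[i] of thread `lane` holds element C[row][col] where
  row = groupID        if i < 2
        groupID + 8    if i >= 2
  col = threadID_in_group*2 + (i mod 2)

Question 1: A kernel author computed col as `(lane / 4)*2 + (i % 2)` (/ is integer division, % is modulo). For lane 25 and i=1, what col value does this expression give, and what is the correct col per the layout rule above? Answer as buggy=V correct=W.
`(lane / 4)*2 + (i % 2)`[25,1]⇒13
25: gr=6,th=1
[1] (6+0,1*2+1) = (6,3)
col: 13 vs 3

buggy=13 correct=3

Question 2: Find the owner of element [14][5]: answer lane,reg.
r=14->g=6,rb=1  c=5->t=2,b0=1
L=6*4+2=26  i=1*2+1=3

26,3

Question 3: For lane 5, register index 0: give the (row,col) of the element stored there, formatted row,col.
lane 5: G=1 (5/4), T=1 (5%4)
i=0: r=1+0=1, c=1*2+0=2

1,2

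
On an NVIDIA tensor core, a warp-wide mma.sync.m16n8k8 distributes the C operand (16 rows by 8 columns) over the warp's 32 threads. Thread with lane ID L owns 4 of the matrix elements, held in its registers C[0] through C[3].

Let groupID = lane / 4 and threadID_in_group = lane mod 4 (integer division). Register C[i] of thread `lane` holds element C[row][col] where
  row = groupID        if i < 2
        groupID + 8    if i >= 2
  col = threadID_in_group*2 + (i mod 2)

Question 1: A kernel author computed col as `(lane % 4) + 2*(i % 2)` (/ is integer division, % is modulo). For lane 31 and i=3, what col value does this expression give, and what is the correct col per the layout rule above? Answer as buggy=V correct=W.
`(lane % 4) + 2*(i % 2)`[31,3]⇒5
31: gr=7,th=3
[3] (7+8,3*2+1) = (15,7)
col: 5 vs 7

buggy=5 correct=7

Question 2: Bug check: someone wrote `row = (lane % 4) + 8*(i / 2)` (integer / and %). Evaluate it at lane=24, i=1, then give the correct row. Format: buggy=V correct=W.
buggy=0 correct=6

`(lane % 4) + 8*(i / 2)`[24,1]→0
L=24→G=24>>2=6, T=24&3=0
[1]→row 6+0=6  col 0·2+1=1
row: 0 vs 6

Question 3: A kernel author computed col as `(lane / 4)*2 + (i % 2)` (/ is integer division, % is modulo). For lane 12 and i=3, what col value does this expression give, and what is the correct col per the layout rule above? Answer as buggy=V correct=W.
buggy=7 correct=1

`(lane / 4)*2 + (i % 2)`[12,3]->7
lane 12: gid=3 (12/4), tid=0 (12%4)
i=3: r=3+8=11, c=0*2+1=1
col: 7 vs 1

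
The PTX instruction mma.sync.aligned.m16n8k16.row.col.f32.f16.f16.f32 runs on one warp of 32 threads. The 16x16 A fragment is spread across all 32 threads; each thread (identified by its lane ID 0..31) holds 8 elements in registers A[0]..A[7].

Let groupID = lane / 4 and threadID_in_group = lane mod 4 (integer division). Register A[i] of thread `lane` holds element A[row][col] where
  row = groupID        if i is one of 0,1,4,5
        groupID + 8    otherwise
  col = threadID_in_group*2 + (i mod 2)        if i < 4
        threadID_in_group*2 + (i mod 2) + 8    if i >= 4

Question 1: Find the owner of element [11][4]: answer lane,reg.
r=11->g=3,rb=1  c=4->cb=0,t=2,b0=0
L=3*4+2=14  i=0*4+1*2+0=2

14,2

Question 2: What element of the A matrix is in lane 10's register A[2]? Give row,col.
10,4

L=10->g=10>>2=2, t=10&3=2
[2]->row 2+8=10  col 2·2+0+0=4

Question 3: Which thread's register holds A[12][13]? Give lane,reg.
r=12→G=4,rhi=1  c=13→chi=1,T=2,p=1
L=4*4+2=18  i=1*4+1*2+1=7

18,7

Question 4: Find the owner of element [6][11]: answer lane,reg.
25,5

r=6→G=6,rhi=0  c=11→chi=1,T=1,p=1
L=6*4+1=25  i=1*4+0*2+1=5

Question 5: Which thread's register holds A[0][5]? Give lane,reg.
r=0->g=0,rb=0  c=5->cb=0,t=2,b0=1
L=0*4+2=2  i=0*4+0*2+1=1

2,1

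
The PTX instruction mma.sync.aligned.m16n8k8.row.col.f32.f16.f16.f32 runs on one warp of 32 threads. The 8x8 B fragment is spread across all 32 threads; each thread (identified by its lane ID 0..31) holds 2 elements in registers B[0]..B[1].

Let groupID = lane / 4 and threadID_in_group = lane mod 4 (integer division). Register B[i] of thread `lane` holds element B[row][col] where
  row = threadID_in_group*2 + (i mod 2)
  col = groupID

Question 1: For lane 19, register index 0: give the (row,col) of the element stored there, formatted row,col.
19: g=4,t=3
[0] (3*2+0,4) = (6,4)

6,4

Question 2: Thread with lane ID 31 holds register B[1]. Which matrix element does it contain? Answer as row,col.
7,7

lane 31: g=7 (31/4), t=3 (31%4)
i=1: r=3*2+1=7, c=g=7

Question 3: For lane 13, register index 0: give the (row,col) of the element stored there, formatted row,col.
lane 13: g=3 (13/4), t=1 (13%4)
i=0: r=1*2+0=2, c=g=3

2,3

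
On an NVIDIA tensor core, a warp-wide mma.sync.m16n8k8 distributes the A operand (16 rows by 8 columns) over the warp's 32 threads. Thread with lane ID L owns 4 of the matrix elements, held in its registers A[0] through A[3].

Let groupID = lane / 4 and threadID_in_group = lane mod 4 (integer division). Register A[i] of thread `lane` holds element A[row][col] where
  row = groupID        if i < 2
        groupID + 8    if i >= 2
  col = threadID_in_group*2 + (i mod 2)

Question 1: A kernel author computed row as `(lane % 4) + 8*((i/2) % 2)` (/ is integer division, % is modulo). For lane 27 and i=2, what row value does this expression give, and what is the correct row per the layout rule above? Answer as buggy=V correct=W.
buggy=11 correct=14

`(lane % 4) + 8*((i/2) % 2)`[27,2]=>11
lane 27: grp=6 (27/4), tig=3 (27%4)
i=2: r=6+8=14, c=3*2+0=6
row: 11 vs 14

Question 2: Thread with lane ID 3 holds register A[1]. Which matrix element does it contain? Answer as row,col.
0,7

L=3=>grp=3>>2=0, tig=3&3=3
[1]=>row 0+0=0  col 3·2+1=7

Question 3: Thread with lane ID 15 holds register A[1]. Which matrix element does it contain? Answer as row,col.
15: g=3,t=3
[1] (3+0,3*2+1) = (3,7)

3,7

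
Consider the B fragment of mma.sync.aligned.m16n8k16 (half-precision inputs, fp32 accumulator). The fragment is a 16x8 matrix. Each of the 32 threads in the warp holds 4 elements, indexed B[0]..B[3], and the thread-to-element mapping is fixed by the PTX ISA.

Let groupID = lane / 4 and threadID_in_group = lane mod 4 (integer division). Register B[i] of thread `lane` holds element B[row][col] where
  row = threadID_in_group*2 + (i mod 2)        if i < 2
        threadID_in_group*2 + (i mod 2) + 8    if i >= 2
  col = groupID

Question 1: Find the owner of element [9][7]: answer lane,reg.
c=7->g=7  r=9->rb=1,t=0,b0=1
L=7*4+0=28  i=1*2+1=3

28,3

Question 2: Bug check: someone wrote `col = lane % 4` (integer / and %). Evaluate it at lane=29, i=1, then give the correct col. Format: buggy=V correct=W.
buggy=1 correct=7

`lane % 4`[29,1]->1
29: g=7,t=1
[1] (1*2+1+0,7) = (3,7)
col: 1 vs 7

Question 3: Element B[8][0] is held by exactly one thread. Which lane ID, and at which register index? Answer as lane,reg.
0,2

c:0=>grp=0  r:8=>rB=1,tig=0,lo=0
L=0*4+0=0  i=1*2+0=2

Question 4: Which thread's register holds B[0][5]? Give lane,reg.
c=5⇒gr=5  r=0⇒Rb=0,th=0,odd=0
L=5*4+0=20  i=0*2+0=0

20,0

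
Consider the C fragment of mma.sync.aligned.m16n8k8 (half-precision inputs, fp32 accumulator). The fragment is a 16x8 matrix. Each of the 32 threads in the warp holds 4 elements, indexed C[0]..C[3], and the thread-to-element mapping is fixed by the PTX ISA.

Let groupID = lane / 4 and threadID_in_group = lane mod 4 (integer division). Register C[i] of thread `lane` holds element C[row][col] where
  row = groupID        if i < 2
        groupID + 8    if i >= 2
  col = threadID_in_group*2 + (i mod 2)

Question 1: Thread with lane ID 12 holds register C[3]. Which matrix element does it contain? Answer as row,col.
12: grp=3,tig=0
[3] (3+8,0*2+1) = (11,1)

11,1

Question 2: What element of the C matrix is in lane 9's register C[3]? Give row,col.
9: gr=2,th=1
[3] (2+8,1*2+1) = (10,3)

10,3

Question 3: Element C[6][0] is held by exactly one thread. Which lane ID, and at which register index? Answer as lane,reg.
r=6→G=6,rhi=0  c=0→T=0,p=0
L=6*4+0=24  i=0*2+0=0

24,0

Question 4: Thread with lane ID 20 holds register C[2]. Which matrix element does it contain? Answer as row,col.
20: gr=5,th=0
[2] (5+8,0*2+0) = (13,0)

13,0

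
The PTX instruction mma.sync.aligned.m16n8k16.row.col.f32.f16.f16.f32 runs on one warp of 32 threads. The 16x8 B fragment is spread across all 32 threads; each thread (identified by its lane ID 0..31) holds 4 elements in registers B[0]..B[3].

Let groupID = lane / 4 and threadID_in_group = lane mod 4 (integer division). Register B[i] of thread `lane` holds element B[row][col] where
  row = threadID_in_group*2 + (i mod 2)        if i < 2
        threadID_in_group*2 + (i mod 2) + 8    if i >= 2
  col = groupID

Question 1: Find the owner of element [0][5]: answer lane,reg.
20,0

c=5->g=5  r=0->rb=0,t=0,b0=0
L=5*4+0=20  i=0*2+0=0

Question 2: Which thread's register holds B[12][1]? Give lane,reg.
6,2

c=1⇒gr=1  r=12⇒Rb=1,th=2,odd=0
L=1*4+2=6  i=1*2+0=2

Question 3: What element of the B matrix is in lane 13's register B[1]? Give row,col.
lane 13: gid=3 (13/4), tid=1 (13%4)
i=1: r=1*2+1+0=3, c=gid=3

3,3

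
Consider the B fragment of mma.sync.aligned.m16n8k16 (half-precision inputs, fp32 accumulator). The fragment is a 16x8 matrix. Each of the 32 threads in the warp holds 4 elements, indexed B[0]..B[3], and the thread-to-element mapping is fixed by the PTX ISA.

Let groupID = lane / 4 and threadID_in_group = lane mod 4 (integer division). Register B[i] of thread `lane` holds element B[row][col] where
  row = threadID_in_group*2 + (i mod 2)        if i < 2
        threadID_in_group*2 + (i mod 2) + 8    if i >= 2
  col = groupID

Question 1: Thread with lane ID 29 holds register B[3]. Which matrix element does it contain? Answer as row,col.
29: g=7,t=1
[3] (1*2+1+8,7) = (11,7)

11,7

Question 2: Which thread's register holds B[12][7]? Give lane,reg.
c=7→G=7  r=12→rhi=1,T=2,p=0
L=7*4+2=30  i=1*2+0=2

30,2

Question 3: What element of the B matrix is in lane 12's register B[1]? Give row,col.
1,3

lane 12=>12/4=3, 12 mod 4=0
i=1  r:2·0+1+0=>1  c:3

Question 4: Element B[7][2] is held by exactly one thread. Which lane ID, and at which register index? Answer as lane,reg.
c=2->g=2  r=7->rb=0,t=3,b0=1
L=2*4+3=11  i=0*2+1=1

11,1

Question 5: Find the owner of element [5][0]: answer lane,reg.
2,1

c=0->g=0  r=5->rb=0,t=2,b0=1
L=0*4+2=2  i=0*2+1=1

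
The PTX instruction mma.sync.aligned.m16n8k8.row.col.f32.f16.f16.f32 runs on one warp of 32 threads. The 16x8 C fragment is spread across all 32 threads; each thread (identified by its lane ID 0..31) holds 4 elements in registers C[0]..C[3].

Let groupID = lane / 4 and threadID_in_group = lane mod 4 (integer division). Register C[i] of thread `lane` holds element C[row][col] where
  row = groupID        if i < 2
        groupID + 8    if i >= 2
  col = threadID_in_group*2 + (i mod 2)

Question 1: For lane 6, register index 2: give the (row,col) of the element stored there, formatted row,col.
lane 6: gr=1 (6/4), th=2 (6%4)
i=2: r=1+8=9, c=2*2+0=4

9,4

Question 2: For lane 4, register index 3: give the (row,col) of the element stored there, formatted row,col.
4: gid=1,tid=0
[3] (1+8,0*2+1) = (9,1)

9,1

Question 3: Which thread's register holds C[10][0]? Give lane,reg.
8,2

r=10→G=2,rhi=1  c=0→T=0,p=0
L=2*4+0=8  i=1*2+0=2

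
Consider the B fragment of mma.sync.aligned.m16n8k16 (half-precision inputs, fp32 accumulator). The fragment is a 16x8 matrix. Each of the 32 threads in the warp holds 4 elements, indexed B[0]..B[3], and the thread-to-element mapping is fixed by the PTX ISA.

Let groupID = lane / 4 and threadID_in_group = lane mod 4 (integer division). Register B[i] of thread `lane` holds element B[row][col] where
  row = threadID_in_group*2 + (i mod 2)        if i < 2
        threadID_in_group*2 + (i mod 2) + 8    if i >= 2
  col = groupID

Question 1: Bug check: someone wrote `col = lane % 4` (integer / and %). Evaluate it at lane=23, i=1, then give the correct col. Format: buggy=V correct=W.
buggy=3 correct=5

`lane % 4`[23,1]=>3
L=23=>grp=23>>2=5, tig=23&3=3
[1]=>row 3·2+1+0=7  col grp=5
col: 3 vs 5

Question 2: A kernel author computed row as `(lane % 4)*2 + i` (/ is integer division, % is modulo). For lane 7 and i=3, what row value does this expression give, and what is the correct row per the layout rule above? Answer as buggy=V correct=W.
`(lane % 4)*2 + i`[7,3]->9
7: gid=1,tid=3
[3] (3*2+1+8,1) = (15,1)
row: 9 vs 15

buggy=9 correct=15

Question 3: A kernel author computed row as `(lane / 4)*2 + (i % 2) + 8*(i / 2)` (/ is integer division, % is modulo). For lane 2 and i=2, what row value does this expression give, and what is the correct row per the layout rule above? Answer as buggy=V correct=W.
buggy=8 correct=12

`(lane / 4)*2 + (i % 2) + 8*(i / 2)`[2,2]->8
2: gid=0,tid=2
[2] (2*2+0+8,0) = (12,0)
row: 8 vs 12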